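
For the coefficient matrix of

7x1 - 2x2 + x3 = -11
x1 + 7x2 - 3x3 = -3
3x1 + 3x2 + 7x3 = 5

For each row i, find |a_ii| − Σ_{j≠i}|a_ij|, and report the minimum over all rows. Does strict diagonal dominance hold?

1

row 1: |7| − (2+1) = 4
row 2: |7| − (1+3) = 3
row 3: |7| − (3+3) = 1
minimum over rows = 1 → strictly diagonally dominant (convergence guaranteed)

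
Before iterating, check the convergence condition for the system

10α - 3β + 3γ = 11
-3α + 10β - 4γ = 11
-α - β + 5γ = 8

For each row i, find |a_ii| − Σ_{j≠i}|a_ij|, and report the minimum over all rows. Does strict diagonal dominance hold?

3

row 1: |10| − (3+3) = 4
row 2: |10| − (3+4) = 3
row 3: |5| − (1+1) = 3
minimum over rows = 3 → strictly diagonally dominant (convergence guaranteed)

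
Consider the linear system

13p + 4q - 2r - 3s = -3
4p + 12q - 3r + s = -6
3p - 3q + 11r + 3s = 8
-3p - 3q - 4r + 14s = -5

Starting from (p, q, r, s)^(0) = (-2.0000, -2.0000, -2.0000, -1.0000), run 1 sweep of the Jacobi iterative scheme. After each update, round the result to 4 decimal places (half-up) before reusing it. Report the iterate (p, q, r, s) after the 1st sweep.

(-0.1538, -0.2500, 1.0000, -1.7857)

Iteration 1:
  p = (-3 - (4)·-2.0000 - (-2)·-2.0000 - (-3)·-1.0000) / (13) = -0.1538
  q = (-6 - (4)·-2.0000 - (-3)·-2.0000 - (1)·-1.0000) / (12) = -0.2500
  r = (8 - (3)·-2.0000 - (-3)·-2.0000 - (3)·-1.0000) / (11) = 1.0000
  s = (-5 - (-3)·-2.0000 - (-3)·-2.0000 - (-4)·-2.0000) / (14) = -1.7857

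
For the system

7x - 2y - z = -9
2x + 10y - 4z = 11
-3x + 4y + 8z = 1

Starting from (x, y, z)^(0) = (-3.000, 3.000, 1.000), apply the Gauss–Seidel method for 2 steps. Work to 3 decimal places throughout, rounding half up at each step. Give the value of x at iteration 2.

-0.950

Iteration 1:
  x = (-9 - (-2)·3.000 - (-1)·1.000) / (7) = -0.286
  y = (11 - (2)·-0.286 - (-4)·1.000) / (10) = 1.557
  z = (1 - (-3)·-0.286 - (4)·1.557) / (8) = -0.761
Iteration 2:
  x = (-9 - (-2)·1.557 - (-1)·-0.761) / (7) = -0.950
  y = (11 - (2)·-0.950 - (-4)·-0.761) / (10) = 0.986
  z = (1 - (-3)·-0.950 - (4)·0.986) / (8) = -0.724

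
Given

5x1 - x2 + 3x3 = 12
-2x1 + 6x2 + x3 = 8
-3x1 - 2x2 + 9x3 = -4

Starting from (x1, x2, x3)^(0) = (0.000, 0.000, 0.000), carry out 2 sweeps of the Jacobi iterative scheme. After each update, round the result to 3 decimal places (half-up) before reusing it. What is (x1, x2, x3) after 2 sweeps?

(2.933, 2.207, 0.652)

Iteration 1:
  x1 = (12 - (-1)·0.000 - (3)·0.000) / (5) = 2.400
  x2 = (8 - (-2)·0.000 - (1)·0.000) / (6) = 1.333
  x3 = (-4 - (-3)·0.000 - (-2)·0.000) / (9) = -0.444
Iteration 2:
  x1 = (12 - (-1)·1.333 - (3)·-0.444) / (5) = 2.933
  x2 = (8 - (-2)·2.400 - (1)·-0.444) / (6) = 2.207
  x3 = (-4 - (-3)·2.400 - (-2)·1.333) / (9) = 0.652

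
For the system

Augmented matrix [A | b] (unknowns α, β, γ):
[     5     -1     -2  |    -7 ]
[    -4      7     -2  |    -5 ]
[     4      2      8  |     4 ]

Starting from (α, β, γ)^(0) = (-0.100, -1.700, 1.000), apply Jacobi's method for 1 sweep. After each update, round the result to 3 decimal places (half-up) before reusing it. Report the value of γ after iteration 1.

Iteration 1:
  α = (-7 - (-1)·-1.700 - (-2)·1.000) / (5) = -1.340
  β = (-5 - (-4)·-0.100 - (-2)·1.000) / (7) = -0.486
  γ = (4 - (4)·-0.100 - (2)·-1.700) / (8) = 0.975

0.975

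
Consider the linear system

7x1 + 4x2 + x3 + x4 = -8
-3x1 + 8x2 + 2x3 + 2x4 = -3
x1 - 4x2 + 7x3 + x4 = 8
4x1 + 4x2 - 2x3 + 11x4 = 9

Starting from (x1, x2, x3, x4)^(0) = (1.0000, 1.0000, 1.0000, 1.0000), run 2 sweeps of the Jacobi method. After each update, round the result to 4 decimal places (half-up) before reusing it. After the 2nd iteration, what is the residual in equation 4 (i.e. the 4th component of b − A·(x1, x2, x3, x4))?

-0.0472

Iteration 1:
  x1 = (-8 - (4)·1.0000 - (1)·1.0000 - (1)·1.0000) / (7) = -2.0000
  x2 = (-3 - (-3)·1.0000 - (2)·1.0000 - (2)·1.0000) / (8) = -0.5000
  x3 = (8 - (1)·1.0000 - (-4)·1.0000 - (1)·1.0000) / (7) = 1.4286
  x4 = (9 - (4)·1.0000 - (4)·1.0000 - (-2)·1.0000) / (11) = 0.2727
Iteration 2:
  x1 = (-8 - (4)·-0.5000 - (1)·1.4286 - (1)·0.2727) / (7) = -1.1002
  x2 = (-3 - (-3)·-2.0000 - (2)·1.4286 - (2)·0.2727) / (8) = -1.5503
  x3 = (8 - (1)·-2.0000 - (-4)·-0.5000 - (1)·0.2727) / (7) = 1.1039
  x4 = (9 - (4)·-2.0000 - (4)·-0.5000 - (-2)·1.4286) / (11) = 1.9870
Residual b − A·x = (2.8117, -0.0800, -6.8153, -0.0472)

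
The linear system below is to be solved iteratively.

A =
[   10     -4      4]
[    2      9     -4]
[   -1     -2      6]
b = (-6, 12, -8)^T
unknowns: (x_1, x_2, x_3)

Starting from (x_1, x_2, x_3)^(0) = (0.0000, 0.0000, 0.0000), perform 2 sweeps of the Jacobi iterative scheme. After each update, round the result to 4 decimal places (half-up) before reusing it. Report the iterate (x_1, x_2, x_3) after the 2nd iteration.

(0.4666, 0.8741, -0.9889)

Iteration 1:
  x_1 = (-6 - (-4)·0.0000 - (4)·0.0000) / (10) = -0.6000
  x_2 = (12 - (2)·0.0000 - (-4)·0.0000) / (9) = 1.3333
  x_3 = (-8 - (-1)·0.0000 - (-2)·0.0000) / (6) = -1.3333
Iteration 2:
  x_1 = (-6 - (-4)·1.3333 - (4)·-1.3333) / (10) = 0.4666
  x_2 = (12 - (2)·-0.6000 - (-4)·-1.3333) / (9) = 0.8741
  x_3 = (-8 - (-1)·-0.6000 - (-2)·1.3333) / (6) = -0.9889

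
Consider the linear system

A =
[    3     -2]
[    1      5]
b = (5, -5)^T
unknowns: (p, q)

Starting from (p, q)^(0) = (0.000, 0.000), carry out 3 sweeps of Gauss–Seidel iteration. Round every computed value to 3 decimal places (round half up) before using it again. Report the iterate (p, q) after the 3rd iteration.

Iteration 1:
  p = (5 - (-2)·0.000) / (3) = 1.667
  q = (-5 - (1)·1.667) / (5) = -1.333
Iteration 2:
  p = (5 - (-2)·-1.333) / (3) = 0.778
  q = (-5 - (1)·0.778) / (5) = -1.156
Iteration 3:
  p = (5 - (-2)·-1.156) / (3) = 0.896
  q = (-5 - (1)·0.896) / (5) = -1.179

(0.896, -1.179)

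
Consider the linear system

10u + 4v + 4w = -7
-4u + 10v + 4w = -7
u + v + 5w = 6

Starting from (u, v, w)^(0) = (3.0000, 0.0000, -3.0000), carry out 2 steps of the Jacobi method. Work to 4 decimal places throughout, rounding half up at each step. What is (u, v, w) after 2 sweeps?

(-1.6200, -0.7400, 0.7600)

Iteration 1:
  u = (-7 - (4)·0.0000 - (4)·-3.0000) / (10) = 0.5000
  v = (-7 - (-4)·3.0000 - (4)·-3.0000) / (10) = 1.7000
  w = (6 - (1)·3.0000 - (1)·0.0000) / (5) = 0.6000
Iteration 2:
  u = (-7 - (4)·1.7000 - (4)·0.6000) / (10) = -1.6200
  v = (-7 - (-4)·0.5000 - (4)·0.6000) / (10) = -0.7400
  w = (6 - (1)·0.5000 - (1)·1.7000) / (5) = 0.7600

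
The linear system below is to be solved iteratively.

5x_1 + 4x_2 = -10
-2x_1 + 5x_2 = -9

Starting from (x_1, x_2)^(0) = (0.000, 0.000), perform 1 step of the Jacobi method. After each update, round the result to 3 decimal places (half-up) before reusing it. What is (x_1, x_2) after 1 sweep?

Iteration 1:
  x_1 = (-10 - (4)·0.000) / (5) = -2.000
  x_2 = (-9 - (-2)·0.000) / (5) = -1.800

(-2.000, -1.800)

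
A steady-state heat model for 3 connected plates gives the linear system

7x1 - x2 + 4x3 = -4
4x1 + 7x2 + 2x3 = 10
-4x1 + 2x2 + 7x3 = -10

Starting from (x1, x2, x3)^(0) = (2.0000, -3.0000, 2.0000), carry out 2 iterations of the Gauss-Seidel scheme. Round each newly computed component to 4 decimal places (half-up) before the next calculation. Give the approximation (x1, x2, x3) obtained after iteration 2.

(1.5819, 1.4526, -0.9397)

Iteration 1:
  x1 = (-4 - (-1)·-3.0000 - (4)·2.0000) / (7) = -2.1429
  x2 = (10 - (4)·-2.1429 - (2)·2.0000) / (7) = 2.0817
  x3 = (-10 - (-4)·-2.1429 - (2)·2.0817) / (7) = -3.2479
Iteration 2:
  x1 = (-4 - (-1)·2.0817 - (4)·-3.2479) / (7) = 1.5819
  x2 = (10 - (4)·1.5819 - (2)·-3.2479) / (7) = 1.4526
  x3 = (-10 - (-4)·1.5819 - (2)·1.4526) / (7) = -0.9397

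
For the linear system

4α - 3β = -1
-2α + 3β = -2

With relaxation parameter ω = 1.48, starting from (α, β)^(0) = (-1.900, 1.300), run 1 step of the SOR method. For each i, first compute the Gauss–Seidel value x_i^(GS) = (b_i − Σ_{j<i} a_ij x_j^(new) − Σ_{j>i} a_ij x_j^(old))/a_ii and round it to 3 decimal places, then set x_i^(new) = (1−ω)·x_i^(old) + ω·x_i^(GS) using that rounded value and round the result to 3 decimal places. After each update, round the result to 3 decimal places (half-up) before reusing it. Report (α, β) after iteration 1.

Iteration 1:
  α: GS value = (-1 - (-3)·1.300) / (4) = 0.725;  α ← (1−ω)·-1.900 + ω·0.725 = 1.985
  β: GS value = (-2 - (-2)·1.985) / (3) = 0.657;  β ← (1−ω)·1.300 + ω·0.657 = 0.348

(1.985, 0.348)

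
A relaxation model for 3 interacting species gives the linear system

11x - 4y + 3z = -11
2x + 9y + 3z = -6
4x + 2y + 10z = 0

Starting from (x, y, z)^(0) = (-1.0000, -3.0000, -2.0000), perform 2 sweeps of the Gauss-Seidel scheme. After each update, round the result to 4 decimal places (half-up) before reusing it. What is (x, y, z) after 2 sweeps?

Iteration 1:
  x = (-11 - (-4)·-3.0000 - (3)·-2.0000) / (11) = -1.5455
  y = (-6 - (2)·-1.5455 - (3)·-2.0000) / (9) = 0.3434
  z = (0 - (4)·-1.5455 - (2)·0.3434) / (10) = 0.5495
Iteration 2:
  x = (-11 - (-4)·0.3434 - (3)·0.5495) / (11) = -1.0250
  y = (-6 - (2)·-1.0250 - (3)·0.5495) / (9) = -0.6221
  z = (0 - (4)·-1.0250 - (2)·-0.6221) / (10) = 0.5344

(-1.0250, -0.6221, 0.5344)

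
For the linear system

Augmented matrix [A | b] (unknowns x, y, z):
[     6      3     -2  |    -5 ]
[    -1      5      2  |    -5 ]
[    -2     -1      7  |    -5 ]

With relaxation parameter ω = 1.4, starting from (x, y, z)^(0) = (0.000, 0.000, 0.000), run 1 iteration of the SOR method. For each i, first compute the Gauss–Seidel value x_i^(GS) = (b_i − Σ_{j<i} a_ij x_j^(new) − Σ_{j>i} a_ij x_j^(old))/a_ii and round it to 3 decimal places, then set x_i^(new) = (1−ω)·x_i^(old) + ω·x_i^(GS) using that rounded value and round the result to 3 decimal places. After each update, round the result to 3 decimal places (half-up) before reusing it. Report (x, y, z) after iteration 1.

(-1.166, -1.726, -1.812)

Iteration 1:
  x: GS value = (-5 - (3)·0.000 - (-2)·0.000) / (6) = -0.833;  x ← (1−ω)·0.000 + ω·-0.833 = -1.166
  y: GS value = (-5 - (-1)·-1.166 - (2)·0.000) / (5) = -1.233;  y ← (1−ω)·0.000 + ω·-1.233 = -1.726
  z: GS value = (-5 - (-2)·-1.166 - (-1)·-1.726) / (7) = -1.294;  z ← (1−ω)·0.000 + ω·-1.294 = -1.812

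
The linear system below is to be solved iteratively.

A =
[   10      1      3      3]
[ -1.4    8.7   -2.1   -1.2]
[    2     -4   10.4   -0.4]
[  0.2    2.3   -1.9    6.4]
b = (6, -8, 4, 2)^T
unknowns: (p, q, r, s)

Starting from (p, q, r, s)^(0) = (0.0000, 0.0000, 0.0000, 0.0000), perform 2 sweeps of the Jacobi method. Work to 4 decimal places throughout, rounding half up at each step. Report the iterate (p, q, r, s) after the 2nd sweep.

Iteration 1:
  p = (6 - (1)·0.0000 - (3)·0.0000 - (3)·0.0000) / (10) = 0.6000
  q = (-8 - (-1.4)·0.0000 - (-2.1)·0.0000 - (-1.2)·0.0000) / (8.7) = -0.9195
  r = (4 - (2)·0.0000 - (-4)·0.0000 - (-0.4)·0.0000) / (10.4) = 0.3846
  s = (2 - (0.2)·0.0000 - (2.3)·0.0000 - (-1.9)·0.0000) / (6.4) = 0.3125
Iteration 2:
  p = (6 - (1)·-0.9195 - (3)·0.3846 - (3)·0.3125) / (10) = 0.4828
  q = (-8 - (-1.4)·0.6000 - (-2.1)·0.3846 - (-1.2)·0.3125) / (8.7) = -0.6871
  r = (4 - (2)·0.6000 - (-4)·-0.9195 - (-0.4)·0.3125) / (10.4) = -0.0724
  s = (2 - (0.2)·0.6000 - (2.3)·-0.9195 - (-1.9)·0.3846) / (6.4) = 0.7384

(0.4828, -0.6871, -0.0724, 0.7384)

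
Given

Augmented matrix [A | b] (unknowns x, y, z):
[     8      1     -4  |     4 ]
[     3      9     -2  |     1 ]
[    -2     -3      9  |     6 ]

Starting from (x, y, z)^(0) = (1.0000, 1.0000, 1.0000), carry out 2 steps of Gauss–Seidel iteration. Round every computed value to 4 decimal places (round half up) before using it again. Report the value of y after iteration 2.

-0.0052

Iteration 1:
  x = (4 - (1)·1.0000 - (-4)·1.0000) / (8) = 0.8750
  y = (1 - (3)·0.8750 - (-2)·1.0000) / (9) = 0.0417
  z = (6 - (-2)·0.8750 - (-3)·0.0417) / (9) = 0.8750
Iteration 2:
  x = (4 - (1)·0.0417 - (-4)·0.8750) / (8) = 0.9323
  y = (1 - (3)·0.9323 - (-2)·0.8750) / (9) = -0.0052
  z = (6 - (-2)·0.9323 - (-3)·-0.0052) / (9) = 0.8721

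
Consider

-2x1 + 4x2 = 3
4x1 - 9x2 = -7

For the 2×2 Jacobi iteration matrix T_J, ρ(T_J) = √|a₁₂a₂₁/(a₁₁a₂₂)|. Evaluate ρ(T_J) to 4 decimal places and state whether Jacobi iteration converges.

a₁₂a₂₁/(a₁₁a₂₂) = (4)·(4) / ((-2)·(-9)) = 0.888889
ρ = √|0.888889| = √0.888889 = 0.9428
ρ < 1, so Jacobi converges

0.9428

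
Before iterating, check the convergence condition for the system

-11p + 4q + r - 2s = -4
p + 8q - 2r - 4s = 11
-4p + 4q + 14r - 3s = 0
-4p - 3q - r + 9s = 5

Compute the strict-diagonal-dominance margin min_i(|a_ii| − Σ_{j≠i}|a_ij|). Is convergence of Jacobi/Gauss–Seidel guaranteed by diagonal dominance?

1

row 1: |-11| − (4+1+2) = 4
row 2: |8| − (1+2+4) = 1
row 3: |14| − (4+4+3) = 3
row 4: |9| − (4+3+1) = 1
minimum over rows = 1 → strictly diagonally dominant (convergence guaranteed)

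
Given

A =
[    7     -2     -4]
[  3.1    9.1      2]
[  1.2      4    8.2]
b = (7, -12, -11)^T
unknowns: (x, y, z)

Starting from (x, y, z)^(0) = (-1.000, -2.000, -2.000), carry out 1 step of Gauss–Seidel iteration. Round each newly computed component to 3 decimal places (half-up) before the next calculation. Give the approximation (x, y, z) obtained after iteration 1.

(-0.714, -0.636, -0.927)

Iteration 1:
  x = (7 - (-2)·-2.000 - (-4)·-2.000) / (7) = -0.714
  y = (-12 - (3.1)·-0.714 - (2)·-2.000) / (9.1) = -0.636
  z = (-11 - (1.2)·-0.714 - (4)·-0.636) / (8.2) = -0.927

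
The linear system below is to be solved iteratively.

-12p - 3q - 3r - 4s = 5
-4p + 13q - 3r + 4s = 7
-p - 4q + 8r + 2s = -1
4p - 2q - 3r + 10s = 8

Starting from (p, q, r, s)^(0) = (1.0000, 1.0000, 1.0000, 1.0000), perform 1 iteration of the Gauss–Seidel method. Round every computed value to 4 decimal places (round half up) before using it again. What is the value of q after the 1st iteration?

Iteration 1:
  p = (5 - (-3)·1.0000 - (-3)·1.0000 - (-4)·1.0000) / (-12) = -1.2500
  q = (7 - (-4)·-1.2500 - (-3)·1.0000 - (4)·1.0000) / (13) = 0.0769
  r = (-1 - (-1)·-1.2500 - (-4)·0.0769 - (2)·1.0000) / (8) = -0.4928
  s = (8 - (4)·-1.2500 - (-2)·0.0769 - (-3)·-0.4928) / (10) = 1.1675

0.0769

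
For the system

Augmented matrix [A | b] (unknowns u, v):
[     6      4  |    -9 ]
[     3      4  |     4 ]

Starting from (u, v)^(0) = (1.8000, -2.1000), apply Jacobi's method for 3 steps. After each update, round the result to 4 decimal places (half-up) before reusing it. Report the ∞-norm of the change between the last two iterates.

Iteration 1:
  u = (-9 - (4)·-2.1000) / (6) = -0.1000
  v = (4 - (3)·1.8000) / (4) = -0.3500
Iteration 2:
  u = (-9 - (4)·-0.3500) / (6) = -1.2667
  v = (4 - (3)·-0.1000) / (4) = 1.0750
Iteration 3:
  u = (-9 - (4)·1.0750) / (6) = -2.2167
  v = (4 - (3)·-1.2667) / (4) = 1.9500
Change: (-0.9500, 0.8750) → max |·| = 0.9500

0.9500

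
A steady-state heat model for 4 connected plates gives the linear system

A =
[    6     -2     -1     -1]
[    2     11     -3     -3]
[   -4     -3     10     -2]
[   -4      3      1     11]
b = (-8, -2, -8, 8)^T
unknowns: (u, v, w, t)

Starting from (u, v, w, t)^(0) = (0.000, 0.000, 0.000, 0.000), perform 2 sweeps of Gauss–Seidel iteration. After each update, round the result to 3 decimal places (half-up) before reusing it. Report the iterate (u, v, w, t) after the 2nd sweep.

Iteration 1:
  u = (-8 - (-2)·0.000 - (-1)·0.000 - (-1)·0.000) / (6) = -1.333
  v = (-2 - (2)·-1.333 - (-3)·0.000 - (-3)·0.000) / (11) = 0.061
  w = (-8 - (-4)·-1.333 - (-3)·0.061 - (-2)·0.000) / (10) = -1.315
  t = (8 - (-4)·-1.333 - (3)·0.061 - (1)·-1.315) / (11) = 0.345
Iteration 2:
  u = (-8 - (-2)·0.061 - (-1)·-1.315 - (-1)·0.345) / (6) = -1.475
  v = (-2 - (2)·-1.475 - (-3)·-1.315 - (-3)·0.345) / (11) = -0.178
  w = (-8 - (-4)·-1.475 - (-3)·-0.178 - (-2)·0.345) / (10) = -1.374
  t = (8 - (-4)·-1.475 - (3)·-0.178 - (1)·-1.374) / (11) = 0.364

(-1.475, -0.178, -1.374, 0.364)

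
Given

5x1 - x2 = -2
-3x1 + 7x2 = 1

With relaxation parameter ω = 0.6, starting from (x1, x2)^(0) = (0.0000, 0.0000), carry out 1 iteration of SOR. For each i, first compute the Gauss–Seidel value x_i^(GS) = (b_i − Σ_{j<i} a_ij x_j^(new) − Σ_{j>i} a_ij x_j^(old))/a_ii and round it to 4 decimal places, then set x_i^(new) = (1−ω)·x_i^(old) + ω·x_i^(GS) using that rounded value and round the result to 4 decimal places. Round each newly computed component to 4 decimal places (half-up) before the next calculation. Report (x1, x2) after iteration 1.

(-0.2400, 0.0240)

Iteration 1:
  x1: GS value = (-2 - (-1)·0.0000) / (5) = -0.4000;  x1 ← (1−ω)·0.0000 + ω·-0.4000 = -0.2400
  x2: GS value = (1 - (-3)·-0.2400) / (7) = 0.0400;  x2 ← (1−ω)·0.0000 + ω·0.0400 = 0.0240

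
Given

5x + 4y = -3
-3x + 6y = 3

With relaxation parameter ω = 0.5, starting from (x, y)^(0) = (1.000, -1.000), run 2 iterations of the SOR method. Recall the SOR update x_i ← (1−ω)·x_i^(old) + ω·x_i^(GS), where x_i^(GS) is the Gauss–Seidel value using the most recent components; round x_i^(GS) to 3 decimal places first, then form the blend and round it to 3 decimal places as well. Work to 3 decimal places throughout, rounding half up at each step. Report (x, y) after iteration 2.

Iteration 1:
  x: GS value = (-3 - (4)·-1.000) / (5) = 0.200;  x ← (1−ω)·1.000 + ω·0.200 = 0.600
  y: GS value = (3 - (-3)·0.600) / (6) = 0.800;  y ← (1−ω)·-1.000 + ω·0.800 = -0.100
Iteration 2:
  x: GS value = (-3 - (4)·-0.100) / (5) = -0.520;  x ← (1−ω)·0.600 + ω·-0.520 = 0.040
  y: GS value = (3 - (-3)·0.040) / (6) = 0.520;  y ← (1−ω)·-0.100 + ω·0.520 = 0.210

(0.040, 0.210)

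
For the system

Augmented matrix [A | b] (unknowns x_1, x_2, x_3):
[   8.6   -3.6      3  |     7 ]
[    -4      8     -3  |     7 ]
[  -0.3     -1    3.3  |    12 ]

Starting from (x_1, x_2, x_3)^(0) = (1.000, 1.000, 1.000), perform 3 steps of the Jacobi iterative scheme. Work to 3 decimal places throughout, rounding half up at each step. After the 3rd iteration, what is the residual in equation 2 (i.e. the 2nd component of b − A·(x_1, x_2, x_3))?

Iteration 1:
  x_1 = (7 - (-3.6)·1.000 - (3)·1.000) / (8.6) = 0.884
  x_2 = (7 - (-4)·1.000 - (-3)·1.000) / (8) = 1.750
  x_3 = (12 - (-0.3)·1.000 - (-1)·1.000) / (3.3) = 4.030
Iteration 2:
  x_1 = (7 - (-3.6)·1.750 - (3)·4.030) / (8.6) = 0.141
  x_2 = (7 - (-4)·0.884 - (-3)·4.030) / (8) = 2.828
  x_3 = (12 - (-0.3)·0.884 - (-1)·1.750) / (3.3) = 4.247
Iteration 3:
  x_1 = (7 - (-3.6)·2.828 - (3)·4.247) / (8.6) = 0.516
  x_2 = (7 - (-4)·0.141 - (-3)·4.247) / (8) = 2.538
  x_3 = (12 - (-0.3)·0.141 - (-1)·2.828) / (3.3) = 4.506
Residual b − A·x = (-1.819, 2.278, -0.177)

2.278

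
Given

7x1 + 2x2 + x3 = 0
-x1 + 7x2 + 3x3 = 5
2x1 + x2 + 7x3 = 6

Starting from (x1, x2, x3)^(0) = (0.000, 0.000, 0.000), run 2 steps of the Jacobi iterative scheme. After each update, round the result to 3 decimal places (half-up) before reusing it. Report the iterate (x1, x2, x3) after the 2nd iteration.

(-0.326, 0.347, 0.755)

Iteration 1:
  x1 = (0 - (2)·0.000 - (1)·0.000) / (7) = 0.000
  x2 = (5 - (-1)·0.000 - (3)·0.000) / (7) = 0.714
  x3 = (6 - (2)·0.000 - (1)·0.000) / (7) = 0.857
Iteration 2:
  x1 = (0 - (2)·0.714 - (1)·0.857) / (7) = -0.326
  x2 = (5 - (-1)·0.000 - (3)·0.857) / (7) = 0.347
  x3 = (6 - (2)·0.000 - (1)·0.714) / (7) = 0.755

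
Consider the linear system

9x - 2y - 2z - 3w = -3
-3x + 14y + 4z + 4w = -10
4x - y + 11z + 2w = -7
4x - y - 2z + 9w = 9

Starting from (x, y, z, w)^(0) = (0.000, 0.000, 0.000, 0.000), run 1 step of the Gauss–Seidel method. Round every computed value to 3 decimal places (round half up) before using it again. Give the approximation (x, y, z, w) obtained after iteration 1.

(-0.333, -0.786, -0.587, 0.930)

Iteration 1:
  x = (-3 - (-2)·0.000 - (-2)·0.000 - (-3)·0.000) / (9) = -0.333
  y = (-10 - (-3)·-0.333 - (4)·0.000 - (4)·0.000) / (14) = -0.786
  z = (-7 - (4)·-0.333 - (-1)·-0.786 - (2)·0.000) / (11) = -0.587
  w = (9 - (4)·-0.333 - (-1)·-0.786 - (-2)·-0.587) / (9) = 0.930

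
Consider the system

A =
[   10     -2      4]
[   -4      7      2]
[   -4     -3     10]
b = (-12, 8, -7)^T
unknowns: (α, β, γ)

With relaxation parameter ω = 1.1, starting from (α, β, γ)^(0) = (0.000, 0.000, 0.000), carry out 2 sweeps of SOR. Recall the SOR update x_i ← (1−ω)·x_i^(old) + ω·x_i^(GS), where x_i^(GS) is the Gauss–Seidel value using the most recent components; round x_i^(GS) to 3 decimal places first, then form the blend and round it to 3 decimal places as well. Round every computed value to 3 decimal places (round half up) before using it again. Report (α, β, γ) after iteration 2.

Iteration 1:
  α: GS value = (-12 - (-2)·0.000 - (4)·0.000) / (10) = -1.200;  α ← (1−ω)·0.000 + ω·-1.200 = -1.320
  β: GS value = (8 - (-4)·-1.320 - (2)·0.000) / (7) = 0.389;  β ← (1−ω)·0.000 + ω·0.389 = 0.428
  γ: GS value = (-7 - (-4)·-1.320 - (-3)·0.428) / (10) = -1.100;  γ ← (1−ω)·0.000 + ω·-1.100 = -1.210
Iteration 2:
  α: GS value = (-12 - (-2)·0.428 - (4)·-1.210) / (10) = -0.630;  α ← (1−ω)·-1.320 + ω·-0.630 = -0.561
  β: GS value = (8 - (-4)·-0.561 - (2)·-1.210) / (7) = 1.168;  β ← (1−ω)·0.428 + ω·1.168 = 1.242
  γ: GS value = (-7 - (-4)·-0.561 - (-3)·1.242) / (10) = -0.552;  γ ← (1−ω)·-1.210 + ω·-0.552 = -0.486

(-0.561, 1.242, -0.486)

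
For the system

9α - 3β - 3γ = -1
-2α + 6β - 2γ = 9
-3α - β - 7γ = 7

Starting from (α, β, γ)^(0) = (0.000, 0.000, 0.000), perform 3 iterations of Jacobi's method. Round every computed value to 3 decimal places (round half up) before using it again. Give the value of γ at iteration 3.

Iteration 1:
  α = (-1 - (-3)·0.000 - (-3)·0.000) / (9) = -0.111
  β = (9 - (-2)·0.000 - (-2)·0.000) / (6) = 1.500
  γ = (7 - (-3)·0.000 - (-1)·0.000) / (-7) = -1.000
Iteration 2:
  α = (-1 - (-3)·1.500 - (-3)·-1.000) / (9) = 0.056
  β = (9 - (-2)·-0.111 - (-2)·-1.000) / (6) = 1.130
  γ = (7 - (-3)·-0.111 - (-1)·1.500) / (-7) = -1.167
Iteration 3:
  α = (-1 - (-3)·1.130 - (-3)·-1.167) / (9) = -0.123
  β = (9 - (-2)·0.056 - (-2)·-1.167) / (6) = 1.130
  γ = (7 - (-3)·0.056 - (-1)·1.130) / (-7) = -1.185

-1.185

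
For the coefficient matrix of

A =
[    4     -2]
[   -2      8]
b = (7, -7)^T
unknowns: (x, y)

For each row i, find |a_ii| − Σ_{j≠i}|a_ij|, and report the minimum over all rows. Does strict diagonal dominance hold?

row 1: |4| − (2) = 2
row 2: |8| − (2) = 6
minimum over rows = 2 → strictly diagonally dominant (convergence guaranteed)

2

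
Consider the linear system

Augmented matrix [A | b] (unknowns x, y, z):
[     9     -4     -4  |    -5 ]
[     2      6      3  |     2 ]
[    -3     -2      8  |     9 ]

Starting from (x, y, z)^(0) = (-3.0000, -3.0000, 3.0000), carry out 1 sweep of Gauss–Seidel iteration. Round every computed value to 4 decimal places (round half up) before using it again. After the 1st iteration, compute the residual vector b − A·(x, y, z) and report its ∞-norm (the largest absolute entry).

6.9863

Iteration 1:
  x = (-5 - (-4)·-3.0000 - (-4)·3.0000) / (9) = -0.5556
  y = (2 - (2)·-0.5556 - (3)·3.0000) / (6) = -0.9815
  z = (9 - (-3)·-0.5556 - (-2)·-0.9815) / (8) = 0.6713
Residual b − A·x = (-1.2404, 6.9863, -0.0002); ∞-norm = 6.9863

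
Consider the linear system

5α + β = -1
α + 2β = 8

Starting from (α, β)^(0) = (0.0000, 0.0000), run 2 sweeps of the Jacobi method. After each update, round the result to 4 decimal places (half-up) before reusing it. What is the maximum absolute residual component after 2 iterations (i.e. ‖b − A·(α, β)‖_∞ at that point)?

0.8000

Iteration 1:
  α = (-1 - (1)·0.0000) / (5) = -0.2000
  β = (8 - (1)·0.0000) / (2) = 4.0000
Iteration 2:
  α = (-1 - (1)·4.0000) / (5) = -1.0000
  β = (8 - (1)·-0.2000) / (2) = 4.1000
Residual b − A·x = (-0.1000, 0.8000); ∞-norm = 0.8000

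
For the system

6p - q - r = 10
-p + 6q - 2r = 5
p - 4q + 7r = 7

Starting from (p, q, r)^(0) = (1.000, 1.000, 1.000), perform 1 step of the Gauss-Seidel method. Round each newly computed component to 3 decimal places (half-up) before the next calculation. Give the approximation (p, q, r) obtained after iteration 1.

(2.000, 1.500, 1.571)

Iteration 1:
  p = (10 - (-1)·1.000 - (-1)·1.000) / (6) = 2.000
  q = (5 - (-1)·2.000 - (-2)·1.000) / (6) = 1.500
  r = (7 - (1)·2.000 - (-4)·1.500) / (7) = 1.571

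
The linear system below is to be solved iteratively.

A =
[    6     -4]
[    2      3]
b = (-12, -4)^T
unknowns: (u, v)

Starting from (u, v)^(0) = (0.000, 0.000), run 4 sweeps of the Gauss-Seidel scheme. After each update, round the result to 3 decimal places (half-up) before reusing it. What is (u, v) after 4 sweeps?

(-2.000, 0.000)

Iteration 1:
  u = (-12 - (-4)·0.000) / (6) = -2.000
  v = (-4 - (2)·-2.000) / (3) = 0.000
Iteration 2:
  u = (-12 - (-4)·0.000) / (6) = -2.000
  v = (-4 - (2)·-2.000) / (3) = 0.000
Iteration 3:
  u = (-12 - (-4)·0.000) / (6) = -2.000
  v = (-4 - (2)·-2.000) / (3) = 0.000
Iteration 4:
  u = (-12 - (-4)·0.000) / (6) = -2.000
  v = (-4 - (2)·-2.000) / (3) = 0.000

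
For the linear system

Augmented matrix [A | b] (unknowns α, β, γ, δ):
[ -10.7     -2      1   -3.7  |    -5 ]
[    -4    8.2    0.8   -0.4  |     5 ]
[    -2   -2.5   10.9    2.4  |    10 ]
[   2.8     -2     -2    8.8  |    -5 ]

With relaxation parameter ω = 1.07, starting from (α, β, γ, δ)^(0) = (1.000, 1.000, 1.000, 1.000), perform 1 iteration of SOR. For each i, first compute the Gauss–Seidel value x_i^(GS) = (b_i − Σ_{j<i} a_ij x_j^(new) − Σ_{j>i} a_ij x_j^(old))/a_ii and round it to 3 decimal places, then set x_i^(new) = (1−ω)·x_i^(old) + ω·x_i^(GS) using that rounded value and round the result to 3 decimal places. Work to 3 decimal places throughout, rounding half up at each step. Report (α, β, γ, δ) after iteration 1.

(-0.040, 0.509, 0.793, -0.348)

Iteration 1:
  α: GS value = (-5 - (-2)·1.000 - (1)·1.000 - (-3.7)·1.000) / (-10.7) = 0.028;  α ← (1−ω)·1.000 + ω·0.028 = -0.040
  β: GS value = (5 - (-4)·-0.040 - (0.8)·1.000 - (-0.4)·1.000) / (8.2) = 0.541;  β ← (1−ω)·1.000 + ω·0.541 = 0.509
  γ: GS value = (10 - (-2)·-0.040 - (-2.5)·0.509 - (2.4)·1.000) / (10.9) = 0.807;  γ ← (1−ω)·1.000 + ω·0.807 = 0.793
  δ: GS value = (-5 - (2.8)·-0.040 - (-2)·0.509 - (-2)·0.793) / (8.8) = -0.260;  δ ← (1−ω)·1.000 + ω·-0.260 = -0.348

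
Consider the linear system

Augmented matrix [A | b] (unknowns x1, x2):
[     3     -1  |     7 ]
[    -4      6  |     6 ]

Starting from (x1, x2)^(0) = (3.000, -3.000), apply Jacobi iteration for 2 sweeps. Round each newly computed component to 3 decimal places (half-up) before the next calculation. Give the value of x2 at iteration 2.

Iteration 1:
  x1 = (7 - (-1)·-3.000) / (3) = 1.333
  x2 = (6 - (-4)·3.000) / (6) = 3.000
Iteration 2:
  x1 = (7 - (-1)·3.000) / (3) = 3.333
  x2 = (6 - (-4)·1.333) / (6) = 1.889

1.889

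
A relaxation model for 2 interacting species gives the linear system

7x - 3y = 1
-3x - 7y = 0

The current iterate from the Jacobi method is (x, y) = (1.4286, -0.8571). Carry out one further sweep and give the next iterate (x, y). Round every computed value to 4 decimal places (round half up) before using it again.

One sweep:
  x = (1 - (-3)·-0.8571) / (7) = -0.2245
  y = (0 - (-3)·1.4286) / (-7) = -0.6123

(-0.2245, -0.6123)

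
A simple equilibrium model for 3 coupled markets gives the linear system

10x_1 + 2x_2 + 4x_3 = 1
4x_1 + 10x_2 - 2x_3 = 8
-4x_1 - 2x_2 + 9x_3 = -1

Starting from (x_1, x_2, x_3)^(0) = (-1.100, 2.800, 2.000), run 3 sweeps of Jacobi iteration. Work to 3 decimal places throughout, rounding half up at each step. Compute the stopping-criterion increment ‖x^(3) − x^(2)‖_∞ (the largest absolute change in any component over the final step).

Iteration 1:
  x_1 = (1 - (2)·2.800 - (4)·2.000) / (10) = -1.260
  x_2 = (8 - (4)·-1.100 - (-2)·2.000) / (10) = 1.640
  x_3 = (-1 - (-4)·-1.100 - (-2)·2.800) / (9) = 0.022
Iteration 2:
  x_1 = (1 - (2)·1.640 - (4)·0.022) / (10) = -0.237
  x_2 = (8 - (4)·-1.260 - (-2)·0.022) / (10) = 1.308
  x_3 = (-1 - (-4)·-1.260 - (-2)·1.640) / (9) = -0.307
Iteration 3:
  x_1 = (1 - (2)·1.308 - (4)·-0.307) / (10) = -0.039
  x_2 = (8 - (4)·-0.237 - (-2)·-0.307) / (10) = 0.833
  x_3 = (-1 - (-4)·-0.237 - (-2)·1.308) / (9) = 0.074
Change: (0.198, -0.475, 0.381) → max |·| = 0.475

0.475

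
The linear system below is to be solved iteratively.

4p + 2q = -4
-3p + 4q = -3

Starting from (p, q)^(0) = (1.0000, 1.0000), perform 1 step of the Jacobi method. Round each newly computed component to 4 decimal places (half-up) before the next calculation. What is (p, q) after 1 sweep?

Iteration 1:
  p = (-4 - (2)·1.0000) / (4) = -1.5000
  q = (-3 - (-3)·1.0000) / (4) = 0.0000

(-1.5000, 0.0000)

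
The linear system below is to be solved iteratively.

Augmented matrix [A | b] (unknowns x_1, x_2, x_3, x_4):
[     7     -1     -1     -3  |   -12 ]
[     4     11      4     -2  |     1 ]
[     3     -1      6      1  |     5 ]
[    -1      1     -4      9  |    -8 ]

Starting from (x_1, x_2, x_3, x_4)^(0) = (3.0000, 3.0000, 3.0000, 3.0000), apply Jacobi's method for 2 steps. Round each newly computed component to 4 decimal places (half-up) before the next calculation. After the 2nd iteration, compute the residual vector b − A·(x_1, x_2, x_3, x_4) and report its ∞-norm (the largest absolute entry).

10.0195

Iteration 1:
  x_1 = (-12 - (-1)·3.0000 - (-1)·3.0000 - (-3)·3.0000) / (7) = 0.4286
  x_2 = (1 - (4)·3.0000 - (4)·3.0000 - (-2)·3.0000) / (11) = -1.5455
  x_3 = (5 - (3)·3.0000 - (-1)·3.0000 - (1)·3.0000) / (6) = -0.6667
  x_4 = (-8 - (-1)·3.0000 - (1)·3.0000 - (-4)·3.0000) / (9) = 0.4444
Iteration 2:
  x_1 = (-12 - (-1)·-1.5455 - (-1)·-0.6667 - (-3)·0.4444) / (7) = -1.8399
  x_2 = (1 - (4)·0.4286 - (4)·-0.6667 - (-2)·0.4444) / (11) = 0.2583
  x_3 = (5 - (3)·0.4286 - (-1)·-1.5455 - (1)·0.4444) / (6) = 0.2874
  x_4 = (-8 - (-1)·0.4286 - (1)·-1.5455 - (-4)·-0.6667) / (9) = -0.9659
Residual b − A·x = (-1.4727, 2.4369, 10.0195, -0.2555); ∞-norm = 10.0195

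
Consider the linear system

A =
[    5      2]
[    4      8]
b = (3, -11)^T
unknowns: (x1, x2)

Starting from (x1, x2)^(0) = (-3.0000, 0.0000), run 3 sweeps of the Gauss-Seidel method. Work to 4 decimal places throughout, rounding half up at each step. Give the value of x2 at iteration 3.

-2.0770

Iteration 1:
  x1 = (3 - (2)·0.0000) / (5) = 0.6000
  x2 = (-11 - (4)·0.6000) / (8) = -1.6750
Iteration 2:
  x1 = (3 - (2)·-1.6750) / (5) = 1.2700
  x2 = (-11 - (4)·1.2700) / (8) = -2.0100
Iteration 3:
  x1 = (3 - (2)·-2.0100) / (5) = 1.4040
  x2 = (-11 - (4)·1.4040) / (8) = -2.0770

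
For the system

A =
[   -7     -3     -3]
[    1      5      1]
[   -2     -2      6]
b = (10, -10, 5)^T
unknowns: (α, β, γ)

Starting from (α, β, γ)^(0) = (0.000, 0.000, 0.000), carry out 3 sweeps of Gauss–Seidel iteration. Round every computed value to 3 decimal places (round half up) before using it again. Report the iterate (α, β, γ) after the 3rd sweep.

Iteration 1:
  α = (10 - (-3)·0.000 - (-3)·0.000) / (-7) = -1.429
  β = (-10 - (1)·-1.429 - (1)·0.000) / (5) = -1.714
  γ = (5 - (-2)·-1.429 - (-2)·-1.714) / (6) = -0.214
Iteration 2:
  α = (10 - (-3)·-1.714 - (-3)·-0.214) / (-7) = -0.602
  β = (-10 - (1)·-0.602 - (1)·-0.214) / (5) = -1.837
  γ = (5 - (-2)·-0.602 - (-2)·-1.837) / (6) = 0.020
Iteration 3:
  α = (10 - (-3)·-1.837 - (-3)·0.020) / (-7) = -0.650
  β = (-10 - (1)·-0.650 - (1)·0.020) / (5) = -1.874
  γ = (5 - (-2)·-0.650 - (-2)·-1.874) / (6) = -0.008

(-0.650, -1.874, -0.008)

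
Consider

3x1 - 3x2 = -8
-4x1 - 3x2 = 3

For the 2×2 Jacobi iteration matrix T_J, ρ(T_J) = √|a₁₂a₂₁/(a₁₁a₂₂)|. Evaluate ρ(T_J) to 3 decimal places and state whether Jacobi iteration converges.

1.155

a₁₂a₂₁/(a₁₁a₂₂) = (-3)·(-4) / ((3)·(-3)) = -1.333333
ρ = √|-1.333333| = √1.333333 = 1.155
ρ > 1, so Jacobi diverges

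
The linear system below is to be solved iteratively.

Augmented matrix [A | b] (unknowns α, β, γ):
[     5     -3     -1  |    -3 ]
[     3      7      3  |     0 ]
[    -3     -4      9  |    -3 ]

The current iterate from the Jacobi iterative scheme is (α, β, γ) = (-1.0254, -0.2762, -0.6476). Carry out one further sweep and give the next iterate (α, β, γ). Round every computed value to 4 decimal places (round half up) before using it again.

(-0.8952, 0.7170, -0.7979)

One sweep:
  α = (-3 - (-3)·-0.2762 - (-1)·-0.6476) / (5) = -0.8952
  β = (0 - (3)·-1.0254 - (3)·-0.6476) / (7) = 0.7170
  γ = (-3 - (-3)·-1.0254 - (-4)·-0.2762) / (9) = -0.7979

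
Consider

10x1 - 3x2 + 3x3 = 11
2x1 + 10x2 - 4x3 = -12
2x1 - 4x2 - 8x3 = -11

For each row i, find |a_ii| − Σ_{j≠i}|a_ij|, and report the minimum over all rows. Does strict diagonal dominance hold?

row 1: |10| − (3+3) = 4
row 2: |10| − (2+4) = 4
row 3: |-8| − (2+4) = 2
minimum over rows = 2 → strictly diagonally dominant (convergence guaranteed)

2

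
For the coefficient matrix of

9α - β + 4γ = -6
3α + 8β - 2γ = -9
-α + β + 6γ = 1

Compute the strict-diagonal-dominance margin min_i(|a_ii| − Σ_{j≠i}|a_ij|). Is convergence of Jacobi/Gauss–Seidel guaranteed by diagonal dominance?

3

row 1: |9| − (1+4) = 4
row 2: |8| − (3+2) = 3
row 3: |6| − (1+1) = 4
minimum over rows = 3 → strictly diagonally dominant (convergence guaranteed)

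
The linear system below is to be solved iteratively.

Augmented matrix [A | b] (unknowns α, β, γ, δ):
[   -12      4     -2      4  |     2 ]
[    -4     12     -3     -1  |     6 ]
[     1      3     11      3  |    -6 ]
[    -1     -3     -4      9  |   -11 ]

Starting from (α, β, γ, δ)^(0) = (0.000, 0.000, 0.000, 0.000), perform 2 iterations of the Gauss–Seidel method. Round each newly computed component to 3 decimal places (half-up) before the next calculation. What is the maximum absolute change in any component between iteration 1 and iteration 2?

0.489

Iteration 1:
  α = (2 - (4)·0.000 - (-2)·0.000 - (4)·0.000) / (-12) = -0.167
  β = (6 - (-4)·-0.167 - (-3)·0.000 - (-1)·0.000) / (12) = 0.444
  γ = (-6 - (1)·-0.167 - (3)·0.444 - (3)·0.000) / (11) = -0.651
  δ = (-11 - (-1)·-0.167 - (-3)·0.444 - (-4)·-0.651) / (9) = -1.382
Iteration 2:
  α = (2 - (4)·0.444 - (-2)·-0.651 - (4)·-1.382) / (-12) = -0.371
  β = (6 - (-4)·-0.371 - (-3)·-0.651 - (-1)·-1.382) / (12) = 0.098
  γ = (-6 - (1)·-0.371 - (3)·0.098 - (3)·-1.382) / (11) = -0.162
  δ = (-11 - (-1)·-0.371 - (-3)·0.098 - (-4)·-0.162) / (9) = -1.303
Change: (-0.204, -0.346, 0.489, 0.079) → max |·| = 0.489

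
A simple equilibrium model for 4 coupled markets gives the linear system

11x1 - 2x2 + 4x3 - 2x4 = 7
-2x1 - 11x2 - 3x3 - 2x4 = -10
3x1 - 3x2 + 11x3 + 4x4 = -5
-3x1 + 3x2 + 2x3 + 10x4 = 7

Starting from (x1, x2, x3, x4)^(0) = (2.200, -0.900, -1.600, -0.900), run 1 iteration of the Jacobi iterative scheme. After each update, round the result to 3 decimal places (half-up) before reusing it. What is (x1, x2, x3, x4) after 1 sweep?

Iteration 1:
  x1 = (7 - (-2)·-0.900 - (4)·-1.600 - (-2)·-0.900) / (11) = 0.891
  x2 = (-10 - (-2)·2.200 - (-3)·-1.600 - (-2)·-0.900) / (-11) = 1.109
  x3 = (-5 - (3)·2.200 - (-3)·-0.900 - (4)·-0.900) / (11) = -0.973
  x4 = (7 - (-3)·2.200 - (3)·-0.900 - (2)·-1.600) / (10) = 1.950

(0.891, 1.109, -0.973, 1.950)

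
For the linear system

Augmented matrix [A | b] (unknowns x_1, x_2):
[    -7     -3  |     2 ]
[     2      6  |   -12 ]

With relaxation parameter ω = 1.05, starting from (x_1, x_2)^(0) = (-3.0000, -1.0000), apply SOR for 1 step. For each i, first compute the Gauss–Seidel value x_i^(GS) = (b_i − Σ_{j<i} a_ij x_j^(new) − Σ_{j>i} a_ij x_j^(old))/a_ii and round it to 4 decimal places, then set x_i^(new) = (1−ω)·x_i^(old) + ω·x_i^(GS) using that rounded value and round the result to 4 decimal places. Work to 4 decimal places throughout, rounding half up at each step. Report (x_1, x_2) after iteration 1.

(0.3000, -2.1550)

Iteration 1:
  x_1: GS value = (2 - (-3)·-1.0000) / (-7) = 0.1429;  x_1 ← (1−ω)·-3.0000 + ω·0.1429 = 0.3000
  x_2: GS value = (-12 - (2)·0.3000) / (6) = -2.1000;  x_2 ← (1−ω)·-1.0000 + ω·-2.1000 = -2.1550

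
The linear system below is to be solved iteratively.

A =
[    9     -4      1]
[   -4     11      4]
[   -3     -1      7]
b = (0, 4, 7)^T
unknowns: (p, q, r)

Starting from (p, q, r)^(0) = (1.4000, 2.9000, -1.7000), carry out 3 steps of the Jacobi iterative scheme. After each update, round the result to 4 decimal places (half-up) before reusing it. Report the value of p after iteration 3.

Iteration 1:
  p = (0 - (-4)·2.9000 - (1)·-1.7000) / (9) = 1.4778
  q = (4 - (-4)·1.4000 - (4)·-1.7000) / (11) = 1.4909
  r = (7 - (-3)·1.4000 - (-1)·2.9000) / (7) = 2.0143
Iteration 2:
  p = (0 - (-4)·1.4909 - (1)·2.0143) / (9) = 0.4388
  q = (4 - (-4)·1.4778 - (4)·2.0143) / (11) = 0.1685
  r = (7 - (-3)·1.4778 - (-1)·1.4909) / (7) = 1.8463
Iteration 3:
  p = (0 - (-4)·0.1685 - (1)·1.8463) / (9) = -0.1303
  q = (4 - (-4)·0.4388 - (4)·1.8463) / (11) = -0.1482
  r = (7 - (-3)·0.4388 - (-1)·0.1685) / (7) = 1.2121

-0.1303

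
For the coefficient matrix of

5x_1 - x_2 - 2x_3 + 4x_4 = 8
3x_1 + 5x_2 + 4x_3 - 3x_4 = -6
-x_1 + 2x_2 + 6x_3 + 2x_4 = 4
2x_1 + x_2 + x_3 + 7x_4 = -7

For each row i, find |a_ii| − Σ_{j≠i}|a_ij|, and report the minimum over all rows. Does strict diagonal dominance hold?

row 1: |5| − (1+2+4) = -2
row 2: |5| − (3+4+3) = -5
row 3: |6| − (1+2+2) = 1
row 4: |7| − (2+1+1) = 3
minimum over rows = -5 → not strictly diagonally dominant

-5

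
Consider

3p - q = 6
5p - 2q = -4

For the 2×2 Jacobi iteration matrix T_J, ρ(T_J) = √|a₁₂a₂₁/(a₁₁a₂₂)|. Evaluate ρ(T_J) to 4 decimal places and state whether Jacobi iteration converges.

0.9129

a₁₂a₂₁/(a₁₁a₂₂) = (-1)·(5) / ((3)·(-2)) = 0.833333
ρ = √|0.833333| = √0.833333 = 0.9129
ρ < 1, so Jacobi converges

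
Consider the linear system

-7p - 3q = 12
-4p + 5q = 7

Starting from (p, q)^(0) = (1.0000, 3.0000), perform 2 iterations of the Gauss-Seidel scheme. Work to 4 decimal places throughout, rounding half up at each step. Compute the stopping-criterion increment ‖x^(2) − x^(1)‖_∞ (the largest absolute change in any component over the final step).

Iteration 1:
  p = (12 - (-3)·3.0000) / (-7) = -3.0000
  q = (7 - (-4)·-3.0000) / (5) = -1.0000
Iteration 2:
  p = (12 - (-3)·-1.0000) / (-7) = -1.2857
  q = (7 - (-4)·-1.2857) / (5) = 0.3714
Change: (1.7143, 1.3714) → max |·| = 1.7143

1.7143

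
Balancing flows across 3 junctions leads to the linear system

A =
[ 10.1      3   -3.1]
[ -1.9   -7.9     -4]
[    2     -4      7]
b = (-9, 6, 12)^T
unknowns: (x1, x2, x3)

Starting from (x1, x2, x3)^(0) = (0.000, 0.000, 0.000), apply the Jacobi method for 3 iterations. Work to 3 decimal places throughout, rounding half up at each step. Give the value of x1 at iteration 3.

0.000

Iteration 1:
  x1 = (-9 - (3)·0.000 - (-3.1)·0.000) / (10.1) = -0.891
  x2 = (6 - (-1.9)·0.000 - (-4)·0.000) / (-7.9) = -0.759
  x3 = (12 - (2)·0.000 - (-4)·0.000) / (7) = 1.714
Iteration 2:
  x1 = (-9 - (3)·-0.759 - (-3.1)·1.714) / (10.1) = -0.140
  x2 = (6 - (-1.9)·-0.891 - (-4)·1.714) / (-7.9) = -1.413
  x3 = (12 - (2)·-0.891 - (-4)·-0.759) / (7) = 1.535
Iteration 3:
  x1 = (-9 - (3)·-1.413 - (-3.1)·1.535) / (10.1) = 0.000
  x2 = (6 - (-1.9)·-0.140 - (-4)·1.535) / (-7.9) = -1.503
  x3 = (12 - (2)·-0.140 - (-4)·-1.413) / (7) = 0.947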